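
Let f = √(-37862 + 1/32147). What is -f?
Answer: -3*I*√4347523535979/32147 ≈ -194.58*I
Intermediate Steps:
f = 3*I*√4347523535979/32147 (f = √(-37862 + 1/32147) = √(-1217149713/32147) = 3*I*√4347523535979/32147 ≈ 194.58*I)
-f = -3*I*√4347523535979/32147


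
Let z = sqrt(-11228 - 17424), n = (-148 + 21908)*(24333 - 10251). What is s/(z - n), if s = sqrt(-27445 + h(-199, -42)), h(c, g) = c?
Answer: sqrt(6911)/(sqrt(7163) + 153212160*I) ≈ 2.9973e-13 - 5.426e-7*I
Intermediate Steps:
n = 306424320 (n = 21760*14082 = 306424320)
s = 2*I*sqrt(6911) (s = sqrt(-27445 - 199) = sqrt(-27644) = 2*I*sqrt(6911) ≈ 166.26*I)
z = 2*I*sqrt(7163) (z = sqrt(-28652) = 2*I*sqrt(7163) ≈ 169.27*I)
s/(z - n) = (2*I*sqrt(6911))/(2*I*sqrt(7163) - 1*306424320) = (2*I*sqrt(6911))/(2*I*sqrt(7163) - 306424320) = (2*I*sqrt(6911))/(-306424320 + 2*I*sqrt(7163)) = 2*I*sqrt(6911)/(-306424320 + 2*I*sqrt(7163))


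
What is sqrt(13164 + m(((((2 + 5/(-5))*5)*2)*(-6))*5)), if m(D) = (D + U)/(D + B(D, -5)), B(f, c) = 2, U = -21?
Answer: sqrt(1169111514)/298 ≈ 114.74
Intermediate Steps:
m(D) = (-21 + D)/(2 + D) (m(D) = (D - 21)/(D + 2) = (-21 + D)/(2 + D))
sqrt(13164 + m(((((2 + 5/(-5))*5)*2)*(-6))*5)) = sqrt(13164 + (-21 + ((((2 + 5/(-5))*5)*2)*(-6))*5)/(2 + ((((2 + 5/(-5))*5)*2)*(-6))*5)) = sqrt(13164 + (-21 + ((((2 + 5*(-1/5))*5)*2)*(-6))*5)/(2 + ((((2 + 5*(-1/5))*5)*2)*(-6))*5)) = sqrt(13164 + (-21 + ((((2 - 1)*5)*2)*(-6))*5)/(2 + ((((2 - 1)*5)*2)*(-6))*5)) = sqrt(13164 + (-21 + (((1*5)*2)*(-6))*5)/(2 + (((1*5)*2)*(-6))*5)) = sqrt(13164 + (-21 + ((5*2)*(-6))*5)/(2 + ((5*2)*(-6))*5)) = sqrt(13164 + (-21 + (10*(-6))*5)/(2 + (10*(-6))*5)) = sqrt(13164 + (-21 - 60*5)/(2 - 60*5)) = sqrt(13164 + (-21 - 300)/(2 - 300)) = sqrt(13164 - 321/(-298)) = sqrt(13164 - 1/298*(-321)) = sqrt(13164 + 321/298) = sqrt(3923193/298) = sqrt(1169111514)/298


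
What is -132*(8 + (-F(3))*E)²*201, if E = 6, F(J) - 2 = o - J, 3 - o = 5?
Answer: -17935632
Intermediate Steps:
o = -2 (o = 3 - 1*5 = 3 - 5 = -2)
F(J) = -J (F(J) = 2 + (-2 - J) = -J)
-132*(8 + (-F(3))*E)²*201 = -132*(8 - (-1)*3*6)²*201 = -132*(8 - 1*(-3)*6)²*201 = -132*(8 + 3*6)²*201 = -132*(8 + 18)²*201 = -132*26²*201 = -132*676*201 = -89232*201 = -17935632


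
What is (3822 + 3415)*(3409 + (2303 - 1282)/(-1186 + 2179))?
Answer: 24505625446/993 ≈ 2.4678e+7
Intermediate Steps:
(3822 + 3415)*(3409 + (2303 - 1282)/(-1186 + 2179)) = 7237*(3409 + 1021/993) = 7237*(3386158/993) = 24505625446/993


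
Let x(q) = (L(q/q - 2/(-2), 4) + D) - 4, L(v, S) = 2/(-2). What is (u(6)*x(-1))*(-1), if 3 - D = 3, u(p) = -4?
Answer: -20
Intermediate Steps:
L(v, S) = -1 (L(v, S) = 2*(-½) = -1)
D = 0 (D = 3 - 1*3 = 3 - 3 = 0)
x(q) = -5 (x(q) = (-1 + 0) - 4 = -1 - 4 = -5)
(u(6)*x(-1))*(-1) = -4*(-5)*(-1) = 20*(-1) = -20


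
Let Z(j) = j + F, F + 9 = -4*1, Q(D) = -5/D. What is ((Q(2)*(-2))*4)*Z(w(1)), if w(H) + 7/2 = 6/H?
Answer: -210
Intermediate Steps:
F = -13 (F = -9 - 4*1 = -9 - 4 = -13)
w(H) = -7/2 + 6/H
Z(j) = -13 + j (Z(j) = j - 13 = -13 + j)
((Q(2)*(-2))*4)*Z(w(1)) = ((-5/2*(-2))*4)*(-13 + (-7/2 + 6/1)) = ((-5*½*(-2))*4)*(-13 + (-7/2 + 6*1)) = (-5/2*(-2)*4)*(-13 + (-7/2 + 6)) = (5*4)*(-13 + 5/2) = 20*(-21/2) = -210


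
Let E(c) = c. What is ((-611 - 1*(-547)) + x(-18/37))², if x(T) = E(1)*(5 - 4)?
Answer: 3969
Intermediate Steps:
x(T) = 1 (x(T) = 1*(5 - 4) = 1*1 = 1)
((-611 - 1*(-547)) + x(-18/37))² = ((-611 - 1*(-547)) + 1)² = ((-611 + 547) + 1)² = (-64 + 1)² = (-63)² = 3969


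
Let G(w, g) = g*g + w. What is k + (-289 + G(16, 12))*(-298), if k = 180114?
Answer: 218556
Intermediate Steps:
G(w, g) = w + g² (G(w, g) = g² + w = w + g²)
k + (-289 + G(16, 12))*(-298) = 180114 + (-289 + (16 + 12²))*(-298) = 180114 + (-289 + (16 + 144))*(-298) = 180114 + (-289 + 160)*(-298) = 180114 - 129*(-298) = 180114 + 38442 = 218556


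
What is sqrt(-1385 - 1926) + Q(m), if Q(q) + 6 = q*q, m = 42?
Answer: 1758 + I*sqrt(3311) ≈ 1758.0 + 57.541*I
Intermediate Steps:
Q(q) = -6 + q**2 (Q(q) = -6 + q*q = -6 + q**2)
sqrt(-1385 - 1926) + Q(m) = sqrt(-1385 - 1926) + (-6 + 42**2) = sqrt(-3311) + (-6 + 1764) = I*sqrt(3311) + 1758 = 1758 + I*sqrt(3311)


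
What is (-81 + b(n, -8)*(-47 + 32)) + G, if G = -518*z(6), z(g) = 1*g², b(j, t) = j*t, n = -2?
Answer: -18969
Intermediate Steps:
z(g) = g²
G = -18648 (G = -518*6² = -518*36 = -18648)
(-81 + b(n, -8)*(-47 + 32)) + G = (-81 + (-2*(-8))*(-47 + 32)) - 18648 = (-81 + 16*(-15)) - 18648 = (-81 - 240) - 18648 = -321 - 18648 = -18969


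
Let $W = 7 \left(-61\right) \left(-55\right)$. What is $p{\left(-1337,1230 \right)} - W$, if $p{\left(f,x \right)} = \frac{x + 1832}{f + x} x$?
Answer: $- \frac{6279155}{107} \approx -58684.0$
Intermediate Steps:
$p{\left(f,x \right)} = \frac{x \left(1832 + x\right)}{f + x}$ ($p{\left(f,x \right)} = \frac{1832 + x}{f + x} x = \frac{x \left(1832 + x\right)}{f + x}$)
$W = 23485$ ($W = \left(-427\right) \left(-55\right) = 23485$)
$p{\left(-1337,1230 \right)} - W = \frac{1230 \left(1832 + 1230\right)}{-1337 + 1230} - 23485 = 1230 \frac{1}{-107} \cdot 3062 - 23485 = 1230 \left(- \frac{1}{107}\right) 3062 - 23485 = - \frac{3766260}{107} - 23485 = - \frac{6279155}{107}$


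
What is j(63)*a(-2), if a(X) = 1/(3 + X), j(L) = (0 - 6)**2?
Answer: 36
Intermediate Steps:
j(L) = 36 (j(L) = (-6)**2 = 36)
j(63)*a(-2) = 36/(3 - 2) = 36/1 = 36*1 = 36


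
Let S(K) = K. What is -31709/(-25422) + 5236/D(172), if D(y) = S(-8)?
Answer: -8303495/12711 ≈ -653.25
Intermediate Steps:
D(y) = -8
-31709/(-25422) + 5236/D(172) = -31709/(-25422) + 5236/(-8) = -31709*(-1/25422) + 5236*(-⅛) = 31709/25422 - 1309/2 = -8303495/12711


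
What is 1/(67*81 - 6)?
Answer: 1/5421 ≈ 0.00018447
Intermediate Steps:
1/(67*81 - 6) = 1/(5427 - 6) = 1/5421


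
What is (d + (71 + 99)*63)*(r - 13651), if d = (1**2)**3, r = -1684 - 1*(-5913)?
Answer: -100919042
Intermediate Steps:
r = 4229 (r = -1684 + 5913 = 4229)
d = 1 (d = 1**3 = 1)
(d + (71 + 99)*63)*(r - 13651) = (1 + (71 + 99)*63)*(4229 - 13651) = (1 + 170*63)*(-9422) = (1 + 10710)*(-9422) = 10711*(-9422) = -100919042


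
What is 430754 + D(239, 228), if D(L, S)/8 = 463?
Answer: 434458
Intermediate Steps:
D(L, S) = 3704 (D(L, S) = 8*463 = 3704)
430754 + D(239, 228) = 430754 + 3704 = 434458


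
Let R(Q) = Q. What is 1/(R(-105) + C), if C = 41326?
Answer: 1/41221 ≈ 2.4259e-5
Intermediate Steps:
1/(R(-105) + C) = 1/(-105 + 41326) = 1/41221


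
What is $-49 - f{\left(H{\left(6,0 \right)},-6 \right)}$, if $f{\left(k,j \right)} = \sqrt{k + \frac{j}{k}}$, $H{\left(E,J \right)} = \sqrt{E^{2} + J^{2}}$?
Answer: $-49 - \sqrt{5} \approx -51.236$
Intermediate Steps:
$-49 - f{\left(H{\left(6,0 \right)},-6 \right)} = -49 - \sqrt{\sqrt{6^{2} + 0^{2}} - \frac{6}{\sqrt{6^{2} + 0^{2}}}} = -49 - \sqrt{\sqrt{36 + 0} - \frac{6}{\sqrt{36 + 0}}} = -49 - \sqrt{\sqrt{36} - \frac{6}{\sqrt{36}}} = -49 - \sqrt{6 - \frac{6}{6}} = -49 - \sqrt{6 - 1} = -49 - \sqrt{5}$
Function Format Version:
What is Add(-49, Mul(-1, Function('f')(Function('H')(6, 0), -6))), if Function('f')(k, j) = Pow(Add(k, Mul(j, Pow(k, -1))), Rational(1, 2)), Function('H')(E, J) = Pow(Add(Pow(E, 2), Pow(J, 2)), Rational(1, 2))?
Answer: Add(-49, Mul(-1, Pow(5, Rational(1, 2)))) ≈ -51.236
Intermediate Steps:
Add(-49, Mul(-1, Function('f')(Function('H')(6, 0), -6))) = Add(-49, Mul(-1, Pow(Add(Pow(Add(Pow(6, 2), Pow(0, 2)), Rational(1, 2)), Mul(-6, Pow(Pow(Add(Pow(6, 2), Pow(0, 2)), Rational(1, 2)), -1))), Rational(1, 2)))) = Add(-49, Mul(-1, Pow(Add(Pow(Add(36, 0), Rational(1, 2)), Mul(-6, Pow(Pow(Add(36, 0), Rational(1, 2)), -1))), Rational(1, 2)))) = Add(-49, Mul(-1, Pow(Add(Pow(36, Rational(1, 2)), Mul(-6, Pow(Pow(36, Rational(1, 2)), -1))), Rational(1, 2)))) = Add(-49, Mul(-1, Pow(Add(6, Mul(-6, Pow(6, -1))), Rational(1, 2)))) = Add(-49, Mul(-1, Pow(Add(6, Mul(-6, Rational(1, 6))), Rational(1, 2)))) = Add(-49, Mul(-1, Pow(Add(6, -1), Rational(1, 2)))) = Add(-49, Mul(-1, Pow(5, Rational(1, 2))))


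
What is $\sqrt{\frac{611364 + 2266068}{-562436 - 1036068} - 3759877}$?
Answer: $\frac{2 i \sqrt{37528511137019710}}{199813} \approx 1939.0 i$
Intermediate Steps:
$\sqrt{\frac{611364 + 2266068}{-562436 - 1036068} - 3759877} = \sqrt{\frac{2877432}{-1598504} - 3759877} = \sqrt{2877432 \left(- \frac{1}{1598504}\right) - 3759877} = \sqrt{- \frac{359679}{199813} - 3759877} = \sqrt{- \frac{751272662680}{199813}} = \frac{2 i \sqrt{37528511137019710}}{199813}$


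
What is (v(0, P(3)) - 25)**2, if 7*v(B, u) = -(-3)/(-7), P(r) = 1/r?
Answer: 1507984/2401 ≈ 628.06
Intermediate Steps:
v(B, u) = -3/49 (v(B, u) = (-(-3)/(-7))/7 = (-(-3)*(-1)/7)/7 = (-1*3/7)/7 = (1/7)*(-3/7) = -3/49)
(v(0, P(3)) - 25)**2 = (-3/49 - 25)**2 = (-1228/49)**2 = 1507984/2401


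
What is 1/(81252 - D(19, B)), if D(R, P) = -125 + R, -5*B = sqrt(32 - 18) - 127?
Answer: 1/81358 ≈ 1.2291e-5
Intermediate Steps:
B = 127/5 - sqrt(14)/5 (B = -(sqrt(32 - 18) - 127)/5 = -(sqrt(14) - 127)/5 = -(-127 + sqrt(14))/5 = 127/5 - sqrt(14)/5 ≈ 24.652)
1/(81252 - D(19, B)) = 1/(81252 - (-125 + 19)) = 1/(81252 - 1*(-106)) = 1/(81252 + 106) = 1/81358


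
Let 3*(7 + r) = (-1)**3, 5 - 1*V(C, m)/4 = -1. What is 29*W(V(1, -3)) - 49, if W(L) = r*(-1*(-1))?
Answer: -785/3 ≈ -261.67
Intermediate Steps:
V(C, m) = 24 (V(C, m) = 20 - 4*(-1) = 20 + 4 = 24)
r = -22/3 (r = -7 + (1/3)*(-1)**3 = -7 + (1/3)*(-1) = -7 - 1/3 = -22/3 ≈ -7.3333)
W(L) = -22/3 (W(L) = -(-22)*(-1)/3 = -22/3*1 = -22/3)
29*W(V(1, -3)) - 49 = 29*(-22/3) - 49 = -638/3 - 49 = -785/3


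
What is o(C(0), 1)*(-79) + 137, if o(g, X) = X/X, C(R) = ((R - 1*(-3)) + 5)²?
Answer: 58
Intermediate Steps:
C(R) = (8 + R)² (C(R) = ((R + 3) + 5)² = ((3 + R) + 5)² = (8 + R)²)
o(g, X) = 1
o(C(0), 1)*(-79) + 137 = 1*(-79) + 137 = -79 + 137 = 58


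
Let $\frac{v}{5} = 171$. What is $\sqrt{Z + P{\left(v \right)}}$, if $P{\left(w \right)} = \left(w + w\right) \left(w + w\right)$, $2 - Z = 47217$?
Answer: $\sqrt{2876885} \approx 1696.1$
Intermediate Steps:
$v = 855$ ($v = 5 \cdot 171 = 855$)
$Z = -47215$ ($Z = 2 - 47217 = -47215$)
$P{\left(w \right)} = 4 w^{2}$ ($P{\left(w \right)} = 2 w 2 w = 4 w^{2}$)
$\sqrt{Z + P{\left(v \right)}} = \sqrt{-47215 + 4 \cdot 855^{2}} = \sqrt{-47215 + 4 \cdot 731025} = \sqrt{-47215 + 2924100} = \sqrt{2876885}$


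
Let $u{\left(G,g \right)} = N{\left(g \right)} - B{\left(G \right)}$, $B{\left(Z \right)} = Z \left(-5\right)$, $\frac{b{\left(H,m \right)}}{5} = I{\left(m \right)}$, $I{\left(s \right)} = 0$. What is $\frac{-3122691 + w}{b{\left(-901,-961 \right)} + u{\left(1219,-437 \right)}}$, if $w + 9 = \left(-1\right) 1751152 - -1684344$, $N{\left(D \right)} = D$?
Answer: $- \frac{1594754}{2829} \approx -563.72$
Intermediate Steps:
$b{\left(H,m \right)} = 0$ ($b{\left(H,m \right)} = 5 \cdot 0 = 0$)
$B{\left(Z \right)} = - 5 Z$
$u{\left(G,g \right)} = g + 5 G$ ($u{\left(G,g \right)} = g - - 5 G = g + 5 G$)
$w = -66817$ ($w = -9 - 66808 = -66817$)
$\frac{-3122691 + w}{b{\left(-901,-961 \right)} + u{\left(1219,-437 \right)}} = \frac{-3122691 - 66817}{0 + \left(-437 + 5 \cdot 1219\right)} = - \frac{3189508}{0 + \left(-437 + 6095\right)} = - \frac{3189508}{0 + 5658} = - \frac{3189508}{5658} = \left(-3189508\right) \frac{1}{5658} = - \frac{1594754}{2829}$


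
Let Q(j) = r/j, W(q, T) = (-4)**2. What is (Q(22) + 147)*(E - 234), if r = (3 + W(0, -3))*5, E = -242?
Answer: -792302/11 ≈ -72028.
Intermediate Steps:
W(q, T) = 16
r = 95 (r = (3 + 16)*5 = 19*5 = 95)
Q(j) = 95/j
(Q(22) + 147)*(E - 234) = (95/22 + 147)*(-242 - 234) = (95*(1/22) + 147)*(-476) = (95/22 + 147)*(-476) = (3329/22)*(-476) = -792302/11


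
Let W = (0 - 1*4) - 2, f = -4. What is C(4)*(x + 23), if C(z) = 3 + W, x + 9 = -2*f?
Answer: -66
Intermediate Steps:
W = -6 (W = (0 - 4) - 2 = -4 - 2 = -6)
x = -1 (x = -9 - 2*(-4) = -9 + 8 = -1)
C(z) = -3 (C(z) = 3 - 6 = -3)
C(4)*(x + 23) = -3*(-1 + 23) = -3*22 = -66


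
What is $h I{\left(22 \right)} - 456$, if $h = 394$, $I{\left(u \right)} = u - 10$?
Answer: $4272$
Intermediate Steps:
$I{\left(u \right)} = -10 + u$
$h I{\left(22 \right)} - 456 = 394 \left(-10 + 22\right) - 456 = 394 \cdot 12 - 456 = 4728 - 456 = 4272$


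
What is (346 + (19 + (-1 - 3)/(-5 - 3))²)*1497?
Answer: 4348785/4 ≈ 1.0872e+6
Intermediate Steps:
(346 + (19 + (-1 - 3)/(-5 - 3))²)*1497 = (346 + (19 - 4/(-8))²)*1497 = (346 + (19 - 4*(-⅛))²)*1497 = (346 + (19 + ½)²)*1497 = (346 + (39/2)²)*1497 = (346 + 1521/4)*1497 = (2905/4)*1497 = 4348785/4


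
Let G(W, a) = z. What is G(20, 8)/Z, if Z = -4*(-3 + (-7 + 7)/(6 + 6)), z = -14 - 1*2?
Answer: -4/3 ≈ -1.3333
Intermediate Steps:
z = -16 (z = -14 - 2 = -16)
G(W, a) = -16
Z = 12 (Z = -4*(-3 + 0/12) = -4*(-3 + 0*(1/12)) = -4*(-3 + 0) = -4*(-3) = 12)
G(20, 8)/Z = -16/12 = -16*1/12 = -4/3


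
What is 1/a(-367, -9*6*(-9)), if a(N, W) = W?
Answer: 1/486 ≈ 0.0020576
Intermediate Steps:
1/a(-367, -9*6*(-9)) = 1/(-9*6*(-9)) = 1/(-54*(-9)) = 1/486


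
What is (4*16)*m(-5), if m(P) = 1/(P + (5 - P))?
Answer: 64/5 ≈ 12.800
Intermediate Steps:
m(P) = ⅕ (m(P) = 1/5 = ⅕)
(4*16)*m(-5) = (4*16)*(⅕) = 64*(⅕) = 64/5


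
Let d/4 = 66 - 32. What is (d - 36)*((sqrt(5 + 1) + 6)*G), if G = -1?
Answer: -600 - 100*sqrt(6) ≈ -844.95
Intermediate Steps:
d = 136 (d = 4*(66 - 32) = 4*34 = 136)
(d - 36)*((sqrt(5 + 1) + 6)*G) = (136 - 36)*((sqrt(5 + 1) + 6)*(-1)) = 100*((sqrt(6) + 6)*(-1)) = 100*((6 + sqrt(6))*(-1)) = 100*(-6 - sqrt(6)) = -600 - 100*sqrt(6)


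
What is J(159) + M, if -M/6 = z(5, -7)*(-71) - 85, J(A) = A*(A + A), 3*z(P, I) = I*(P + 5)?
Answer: 41132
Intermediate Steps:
z(P, I) = I*(5 + P)/3 (z(P, I) = (I*(P + 5))/3 = (I*(5 + P))/3 = I*(5 + P)/3)
J(A) = 2*A² (J(A) = A*(2*A) = 2*A²)
M = -9430 (M = -6*(((⅓)*(-7)*(5 + 5))*(-71) - 85) = -6*(((⅓)*(-7)*10)*(-71) - 85) = -6*(-70/3*(-71) - 85) = -6*(4970/3 - 85) = -6*4715/3 = -9430)
J(159) + M = 2*159² - 9430 = 2*25281 - 9430 = 50562 - 9430 = 41132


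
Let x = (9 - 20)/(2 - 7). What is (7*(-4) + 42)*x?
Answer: 154/5 ≈ 30.800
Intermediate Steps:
x = 11/5 (x = -11/(-5) = -11*(-1/5) = 11/5 ≈ 2.2000)
(7*(-4) + 42)*x = (7*(-4) + 42)*(11/5) = (-28 + 42)*(11/5) = 14*(11/5) = 154/5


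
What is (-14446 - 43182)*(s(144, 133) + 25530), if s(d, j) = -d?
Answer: -1462944408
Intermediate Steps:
(-14446 - 43182)*(s(144, 133) + 25530) = (-14446 - 43182)*(-1*144 + 25530) = -57628*(-144 + 25530) = -57628*25386 = -1462944408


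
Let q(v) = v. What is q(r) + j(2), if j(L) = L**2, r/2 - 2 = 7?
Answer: 22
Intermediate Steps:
r = 18 (r = 4 + 2*7 = 4 + 14 = 18)
q(r) + j(2) = 18 + 2**2 = 18 + 4 = 22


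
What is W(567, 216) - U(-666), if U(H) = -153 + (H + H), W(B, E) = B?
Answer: 2052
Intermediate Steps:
U(H) = -153 + 2*H
W(567, 216) - U(-666) = 567 - (-153 + 2*(-666)) = 567 - (-153 - 1332) = 567 - 1*(-1485) = 567 + 1485 = 2052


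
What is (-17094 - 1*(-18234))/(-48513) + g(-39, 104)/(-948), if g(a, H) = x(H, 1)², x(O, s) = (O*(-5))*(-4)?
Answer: -17490643660/3832527 ≈ -4563.7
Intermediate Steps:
x(O, s) = 20*O (x(O, s) = -5*O*(-4) = 20*O)
g(a, H) = 400*H² (g(a, H) = (20*H)² = 400*H²)
(-17094 - 1*(-18234))/(-48513) + g(-39, 104)/(-948) = (-17094 - 1*(-18234))/(-48513) + (400*104²)/(-948) = (-17094 + 18234)*(-1/48513) + (400*10816)*(-1/948) = 1140*(-1/48513) + 4326400*(-1/948) = -380/16171 - 1081600/237 = -17490643660/3832527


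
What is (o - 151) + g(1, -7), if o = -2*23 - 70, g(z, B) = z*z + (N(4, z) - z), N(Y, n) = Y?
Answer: -263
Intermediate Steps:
g(z, B) = 4 + z² - z (g(z, B) = z*z + (4 - z) = z² + (4 - z) = 4 + z² - z)
o = -116 (o = -46 - 70 = -116)
(o - 151) + g(1, -7) = (-116 - 151) + (4 + 1² - 1*1) = -267 + (4 + 1 - 1) = -267 + 4 = -263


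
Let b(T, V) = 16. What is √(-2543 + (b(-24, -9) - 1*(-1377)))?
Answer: 5*I*√46 ≈ 33.912*I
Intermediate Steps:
√(-2543 + (b(-24, -9) - 1*(-1377))) = √(-2543 + (16 - 1*(-1377))) = √(-2543 + (16 + 1377)) = √(-2543 + 1393) = √(-1150) = 5*I*√46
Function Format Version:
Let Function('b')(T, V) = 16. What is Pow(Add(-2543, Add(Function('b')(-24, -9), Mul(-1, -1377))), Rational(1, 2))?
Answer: Mul(5, I, Pow(46, Rational(1, 2))) ≈ Mul(33.912, I)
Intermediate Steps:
Pow(Add(-2543, Add(Function('b')(-24, -9), Mul(-1, -1377))), Rational(1, 2)) = Pow(Add(-2543, Add(16, Mul(-1, -1377))), Rational(1, 2)) = Pow(Add(-2543, Add(16, 1377)), Rational(1, 2)) = Pow(Add(-2543, 1393), Rational(1, 2)) = Pow(-1150, Rational(1, 2)) = Mul(5, I, Pow(46, Rational(1, 2)))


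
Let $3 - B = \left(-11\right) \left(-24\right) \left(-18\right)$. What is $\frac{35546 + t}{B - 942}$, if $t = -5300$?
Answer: $\frac{10082}{1271} \approx 7.9323$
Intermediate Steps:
$B = 4755$ ($B = 3 - \left(-11\right) \left(-24\right) \left(-18\right) = 3 - 264 \left(-18\right) = 3 - -4752 = 3 + 4752 = 4755$)
$\frac{35546 + t}{B - 942} = \frac{35546 - 5300}{4755 - 942} = \frac{30246}{3813} = 30246 \cdot \frac{1}{3813} = \frac{10082}{1271}$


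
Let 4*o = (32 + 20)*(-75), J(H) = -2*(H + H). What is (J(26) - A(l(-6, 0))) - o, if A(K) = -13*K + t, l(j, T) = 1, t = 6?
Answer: 878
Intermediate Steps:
A(K) = 6 - 13*K (A(K) = -13*K + 6 = 6 - 13*K)
J(H) = -4*H
o = -975 (o = ((32 + 20)*(-75))/4 = (52*(-75))/4 = (¼)*(-3900) = -975)
(J(26) - A(l(-6, 0))) - o = (-4*26 - (6 - 13*1)) - 1*(-975) = (-104 - (6 - 13)) + 975 = (-104 - 1*(-7)) + 975 = (-104 + 7) + 975 = -97 + 975 = 878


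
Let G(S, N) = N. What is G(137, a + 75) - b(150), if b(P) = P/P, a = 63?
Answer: 137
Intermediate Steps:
b(P) = 1
G(137, a + 75) - b(150) = (63 + 75) - 1*1 = 138 - 1 = 137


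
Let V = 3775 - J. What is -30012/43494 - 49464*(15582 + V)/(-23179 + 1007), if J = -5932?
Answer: 2266906911640/40181207 ≈ 56417.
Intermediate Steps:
V = 9707 (V = 3775 - 1*(-5932) = 3775 + 5932 = 9707)
-30012/43494 - 49464*(15582 + V)/(-23179 + 1007) = -30012/43494 - 49464*(15582 + 9707)/(-23179 + 1007) = -30012*1/43494 - 49464/((-22172/25289)) = -5002/7249 - 49464/((-22172*1/25289)) = -5002/7249 - 49464/(-22172/25289) = -5002/7249 - 49464*(-25289/22172) = -5002/7249 + 312723774/5543 = 2266906911640/40181207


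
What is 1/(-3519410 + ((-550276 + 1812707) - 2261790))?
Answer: -1/4518769 ≈ -2.2130e-7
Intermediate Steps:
1/(-3519410 + ((-550276 + 1812707) - 2261790)) = 1/(-3519410 + (1262431 - 2261790)) = 1/(-3519410 - 999359) = 1/(-4518769) = -1/4518769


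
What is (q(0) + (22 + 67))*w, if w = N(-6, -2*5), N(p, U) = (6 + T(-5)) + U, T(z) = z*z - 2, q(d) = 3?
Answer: 1748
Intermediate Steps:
T(z) = -2 + z² (T(z) = z² - 2 = -2 + z²)
N(p, U) = 29 + U (N(p, U) = (6 + (-2 + (-5)²)) + U = (6 + (-2 + 25)) + U = (6 + 23) + U = 29 + U)
w = 19 (w = 29 - 2*5 = 29 - 10 = 19)
(q(0) + (22 + 67))*w = (3 + (22 + 67))*19 = (3 + 89)*19 = 92*19 = 1748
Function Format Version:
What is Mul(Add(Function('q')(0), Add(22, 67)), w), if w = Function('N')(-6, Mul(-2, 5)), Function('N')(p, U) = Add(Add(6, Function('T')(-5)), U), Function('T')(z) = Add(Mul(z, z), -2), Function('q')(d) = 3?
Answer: 1748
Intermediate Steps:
Function('T')(z) = Add(-2, Pow(z, 2)) (Function('T')(z) = Add(Pow(z, 2), -2) = Add(-2, Pow(z, 2)))
Function('N')(p, U) = Add(29, U) (Function('N')(p, U) = Add(Add(6, Add(-2, Pow(-5, 2))), U) = Add(Add(6, Add(-2, 25)), U) = Add(Add(6, 23), U) = Add(29, U))
w = 19 (w = Add(29, Mul(-2, 5)) = Add(29, -10) = 19)
Mul(Add(Function('q')(0), Add(22, 67)), w) = Mul(Add(3, Add(22, 67)), 19) = Mul(Add(3, 89), 19) = Mul(92, 19) = 1748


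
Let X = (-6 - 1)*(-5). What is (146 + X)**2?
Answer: 32761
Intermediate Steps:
X = 35 (X = -7*(-5) = 35)
(146 + X)**2 = (146 + 35)**2 = 181**2 = 32761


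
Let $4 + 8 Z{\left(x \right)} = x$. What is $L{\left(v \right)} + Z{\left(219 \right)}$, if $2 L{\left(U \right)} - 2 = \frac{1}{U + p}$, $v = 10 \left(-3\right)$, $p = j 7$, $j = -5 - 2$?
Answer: $\frac{17613}{632} \approx 27.869$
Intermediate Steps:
$Z{\left(x \right)} = - \frac{1}{2} + \frac{x}{8}$
$j = -7$ ($j = -5 - 2 = -7$)
$p = -49$ ($p = \left(-7\right) 7 = -49$)
$v = -30$
$L{\left(U \right)} = 1 + \frac{1}{2 \left(-49 + U\right)}$ ($L{\left(U \right)} = 1 + \frac{1}{2 \left(U - 49\right)} = 1 + \frac{1}{2 \left(-49 + U\right)}$)
$L{\left(v \right)} + Z{\left(219 \right)} = \frac{- \frac{97}{2} - 30}{-49 - 30} + \left(- \frac{1}{2} + \frac{1}{8} \cdot 219\right) = \frac{1}{-79} \left(- \frac{157}{2}\right) + \left(- \frac{1}{2} + \frac{219}{8}\right) = \left(- \frac{1}{79}\right) \left(- \frac{157}{2}\right) + \frac{215}{8} = \frac{157}{158} + \frac{215}{8} = \frac{17613}{632}$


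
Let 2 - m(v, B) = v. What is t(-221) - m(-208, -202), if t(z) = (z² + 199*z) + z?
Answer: 4431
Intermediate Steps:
t(z) = z² + 200*z
m(v, B) = 2 - v
t(-221) - m(-208, -202) = -221*(200 - 221) - (2 - 1*(-208)) = -221*(-21) - (2 + 208) = 4641 - 1*210 = 4641 - 210 = 4431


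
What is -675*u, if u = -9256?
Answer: 6247800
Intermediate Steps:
-675*u = -675*(-9256) = 6247800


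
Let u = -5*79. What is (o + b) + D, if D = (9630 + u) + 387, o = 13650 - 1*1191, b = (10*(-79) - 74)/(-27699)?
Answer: 203874161/9233 ≈ 22081.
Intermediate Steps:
b = 288/9233 (b = (-790 - 74)*(-1/27699) = -864*(-1/27699) = 288/9233 ≈ 0.031192)
u = -395
o = 12459 (o = 13650 - 1191 = 12459)
D = 9622 (D = (9630 - 395) + 387 = 9235 + 387 = 9622)
(o + b) + D = (12459 + 288/9233) + 9622 = 115034235/9233 + 9622 = 203874161/9233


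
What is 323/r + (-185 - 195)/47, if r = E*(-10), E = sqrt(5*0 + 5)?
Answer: -380/47 - 323*sqrt(5)/50 ≈ -22.530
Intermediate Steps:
E = sqrt(5) (E = sqrt(0 + 5) = sqrt(5) ≈ 2.2361)
r = -10*sqrt(5) (r = sqrt(5)*(-10) = -10*sqrt(5) ≈ -22.361)
323/r + (-185 - 195)/47 = 323/((-10*sqrt(5))) + (-185 - 195)/47 = 323*(-sqrt(5)/50) - 380*1/47 = -323*sqrt(5)/50 - 380/47 = -380/47 - 323*sqrt(5)/50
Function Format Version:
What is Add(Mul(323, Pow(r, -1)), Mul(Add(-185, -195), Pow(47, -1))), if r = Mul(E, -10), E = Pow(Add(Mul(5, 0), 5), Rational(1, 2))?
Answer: Add(Rational(-380, 47), Mul(Rational(-323, 50), Pow(5, Rational(1, 2)))) ≈ -22.530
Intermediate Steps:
E = Pow(5, Rational(1, 2)) (E = Pow(Add(0, 5), Rational(1, 2)) = Pow(5, Rational(1, 2)) ≈ 2.2361)
r = Mul(-10, Pow(5, Rational(1, 2))) (r = Mul(Pow(5, Rational(1, 2)), -10) = Mul(-10, Pow(5, Rational(1, 2))) ≈ -22.361)
Add(Mul(323, Pow(r, -1)), Mul(Add(-185, -195), Pow(47, -1))) = Add(Mul(323, Pow(Mul(-10, Pow(5, Rational(1, 2))), -1)), Mul(Add(-185, -195), Pow(47, -1))) = Add(Mul(323, Mul(Rational(-1, 50), Pow(5, Rational(1, 2)))), Mul(-380, Rational(1, 47))) = Add(Mul(Rational(-323, 50), Pow(5, Rational(1, 2))), Rational(-380, 47)) = Add(Rational(-380, 47), Mul(Rational(-323, 50), Pow(5, Rational(1, 2))))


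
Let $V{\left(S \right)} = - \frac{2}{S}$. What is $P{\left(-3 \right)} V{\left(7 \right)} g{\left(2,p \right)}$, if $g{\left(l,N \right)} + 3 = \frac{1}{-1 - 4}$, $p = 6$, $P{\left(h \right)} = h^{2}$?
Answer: $\frac{288}{35} \approx 8.2286$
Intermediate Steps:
$g{\left(l,N \right)} = - \frac{16}{5}$ ($g{\left(l,N \right)} = -3 + \frac{1}{-1 - 4} = -3 + \frac{1}{-5} = -3 - \frac{1}{5} = - \frac{16}{5}$)
$P{\left(-3 \right)} V{\left(7 \right)} g{\left(2,p \right)} = \left(-3\right)^{2} \left(- \frac{2}{7}\right) \left(- \frac{16}{5}\right) = 9 \left(\left(-2\right) \frac{1}{7}\right) \left(- \frac{16}{5}\right) = 9 \left(- \frac{2}{7}\right) \left(- \frac{16}{5}\right) = \left(- \frac{18}{7}\right) \left(- \frac{16}{5}\right) = \frac{288}{35}$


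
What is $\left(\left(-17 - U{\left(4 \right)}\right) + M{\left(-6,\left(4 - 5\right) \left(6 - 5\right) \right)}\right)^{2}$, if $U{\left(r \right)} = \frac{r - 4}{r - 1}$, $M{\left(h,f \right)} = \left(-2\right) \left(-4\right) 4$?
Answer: $225$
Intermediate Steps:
$M{\left(h,f \right)} = 32$ ($M{\left(h,f \right)} = 8 \cdot 4 = 32$)
$U{\left(r \right)} = \frac{-4 + r}{-1 + r}$
$\left(\left(-17 - U{\left(4 \right)}\right) + M{\left(-6,\left(4 - 5\right) \left(6 - 5\right) \right)}\right)^{2} = \left(\left(-17 - \frac{-4 + 4}{-1 + 4}\right) + 32\right)^{2} = \left(\left(-17 - \frac{1}{3} \cdot 0\right) + 32\right)^{2} = \left(\left(-17 - 0\right) + 32\right)^{2} = \left(\left(-17 + 0\right) + 32\right)^{2} = \left(-17 + 32\right)^{2} = 15^{2} = 225$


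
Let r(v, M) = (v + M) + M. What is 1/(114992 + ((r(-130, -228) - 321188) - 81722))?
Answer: -1/288504 ≈ -3.4662e-6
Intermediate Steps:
r(v, M) = v + 2*M (r(v, M) = (M + v) + M = v + 2*M)
1/(114992 + ((r(-130, -228) - 321188) - 81722)) = 1/(114992 + (((-130 + 2*(-228)) - 321188) - 81722)) = 1/(114992 + (((-130 - 456) - 321188) - 81722)) = 1/(114992 + ((-586 - 321188) - 81722)) = 1/(114992 + (-321774 - 81722)) = 1/(114992 - 403496) = 1/(-288504) = -1/288504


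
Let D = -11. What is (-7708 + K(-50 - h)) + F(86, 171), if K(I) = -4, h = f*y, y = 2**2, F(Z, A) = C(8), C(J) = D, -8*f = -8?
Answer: -7723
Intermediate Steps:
f = 1 (f = -1/8*(-8) = 1)
C(J) = -11
F(Z, A) = -11
y = 4
h = 4 (h = 1*4 = 4)
(-7708 + K(-50 - h)) + F(86, 171) = (-7708 - 4) - 11 = -7712 - 11 = -7723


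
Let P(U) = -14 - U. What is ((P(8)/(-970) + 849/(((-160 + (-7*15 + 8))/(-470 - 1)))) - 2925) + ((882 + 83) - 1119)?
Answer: -189837813/124645 ≈ -1523.0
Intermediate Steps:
((P(8)/(-970) + 849/(((-160 + (-7*15 + 8))/(-470 - 1)))) - 2925) + ((882 + 83) - 1119) = (((-14 - 1*8)/(-970) + 849/(((-160 + (-7*15 + 8))/(-470 - 1)))) - 2925) + ((882 + 83) - 1119) = (((-14 - 8)*(-1/970) + 849/(((-160 + (-105 + 8))/(-471)))) - 2925) + (965 - 1119) = ((-22*(-1/970) + 849/(((-160 - 97)*(-1/471)))) - 2925) - 154 = ((11/485 + 849/((-257*(-1/471)))) - 2925) - 154 = ((11/485 + 849/(257/471)) - 2925) - 154 = ((11/485 + 849*(471/257)) - 2925) - 154 = ((11/485 + 399879/257) - 2925) - 154 = (193944142/124645 - 2925) - 154 = -170642483/124645 - 154 = -189837813/124645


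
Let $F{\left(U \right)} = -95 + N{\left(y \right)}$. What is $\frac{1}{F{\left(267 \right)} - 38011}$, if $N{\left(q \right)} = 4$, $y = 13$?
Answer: $- \frac{1}{38102} \approx -2.6245 \cdot 10^{-5}$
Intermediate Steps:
$F{\left(U \right)} = -91$ ($F{\left(U \right)} = -95 + 4 = -91$)
$\frac{1}{F{\left(267 \right)} - 38011} = \frac{1}{-91 - 38011} = \frac{1}{-38102} = - \frac{1}{38102}$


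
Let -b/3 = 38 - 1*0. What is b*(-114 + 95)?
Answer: 2166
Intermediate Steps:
b = -114 (b = -3*(38 - 1*0) = -3*(38 + 0) = -3*38 = -114)
b*(-114 + 95) = -114*(-114 + 95) = -114*(-19) = 2166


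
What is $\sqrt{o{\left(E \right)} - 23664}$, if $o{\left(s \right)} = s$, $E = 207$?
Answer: $i \sqrt{23457} \approx 153.16 i$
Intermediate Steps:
$\sqrt{o{\left(E \right)} - 23664} = \sqrt{207 - 23664} = \sqrt{-23457} = i \sqrt{23457}$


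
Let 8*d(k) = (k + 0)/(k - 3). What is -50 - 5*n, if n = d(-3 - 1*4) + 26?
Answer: -2887/16 ≈ -180.44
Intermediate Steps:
d(k) = k/(8*(-3 + k)) (d(k) = ((k + 0)/(k - 3))/8 = (k/(-3 + k))/8 = k/(8*(-3 + k)))
n = 2087/80 (n = (-3 - 1*4)/(8*(-3 + (-3 - 1*4))) + 26 = (-3 - 4)/(8*(-3 + (-3 - 4))) + 26 = (⅛)*(-7)/(-3 - 7) + 26 = (⅛)*(-7)/(-10) + 26 = (⅛)*(-7)*(-⅒) + 26 = 7/80 + 26 = 2087/80 ≈ 26.087)
-50 - 5*n = -50 - 5*2087/80 = -50 - 2087/16 = -2887/16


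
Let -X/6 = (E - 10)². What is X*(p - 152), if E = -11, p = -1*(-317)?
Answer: -436590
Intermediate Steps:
p = 317
X = -2646 (X = -6*(-11 - 10)² = -6*(-21)² = -6*441 = -2646)
X*(p - 152) = -2646*(317 - 152) = -2646*165 = -436590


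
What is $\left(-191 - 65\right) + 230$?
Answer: $-26$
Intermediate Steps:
$\left(-191 - 65\right) + 230 = -256 + 230 = -26$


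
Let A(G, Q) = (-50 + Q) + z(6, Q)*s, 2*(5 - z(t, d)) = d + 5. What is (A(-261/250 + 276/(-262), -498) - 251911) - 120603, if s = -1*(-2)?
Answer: -372559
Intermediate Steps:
s = 2
z(t, d) = 5/2 - d/2 (z(t, d) = 5 - (d + 5)/2 = 5 - (5 + d)/2 = 5 + (-5/2 - d/2) = 5/2 - d/2)
A(G, Q) = -45 (A(G, Q) = (-50 + Q) + (5/2 - Q/2)*2 = (-50 + Q) + (5 - Q) = -45)
(A(-261/250 + 276/(-262), -498) - 251911) - 120603 = (-45 - 251911) - 120603 = -251956 - 120603 = -372559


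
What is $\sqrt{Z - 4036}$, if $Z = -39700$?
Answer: $2 i \sqrt{10934} \approx 209.13 i$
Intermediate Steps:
$\sqrt{Z - 4036} = \sqrt{-39700 - 4036} = \sqrt{-43736} = 2 i \sqrt{10934}$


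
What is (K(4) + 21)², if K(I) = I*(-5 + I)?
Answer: 289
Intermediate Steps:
(K(4) + 21)² = (4*(-5 + 4) + 21)² = (4*(-1) + 21)² = (-4 + 21)² = 17² = 289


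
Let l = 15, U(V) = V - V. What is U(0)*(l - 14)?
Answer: 0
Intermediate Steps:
U(V) = 0
U(0)*(l - 14) = 0*(15 - 14) = 0*1 = 0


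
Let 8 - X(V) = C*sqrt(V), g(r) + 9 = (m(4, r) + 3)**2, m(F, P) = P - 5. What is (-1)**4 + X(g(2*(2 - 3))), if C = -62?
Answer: 9 + 62*sqrt(7) ≈ 173.04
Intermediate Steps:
m(F, P) = -5 + P
g(r) = -9 + (-2 + r)**2 (g(r) = -9 + ((-5 + r) + 3)**2 = -9 + (-2 + r)**2)
X(V) = 8 + 62*sqrt(V) (X(V) = 8 - (-62)*sqrt(V) = 8 + 62*sqrt(V))
(-1)**4 + X(g(2*(2 - 3))) = (-1)**4 + (8 + 62*sqrt(-9 + (-2 + 2*(2 - 3))**2)) = 1 + (8 + 62*sqrt(-9 + (-2 + 2*(-1))**2)) = 1 + (8 + 62*sqrt(-9 + (-2 - 2)**2)) = 1 + (8 + 62*sqrt(-9 + (-4)**2)) = 1 + (8 + 62*sqrt(-9 + 16)) = 1 + (8 + 62*sqrt(7)) = 9 + 62*sqrt(7)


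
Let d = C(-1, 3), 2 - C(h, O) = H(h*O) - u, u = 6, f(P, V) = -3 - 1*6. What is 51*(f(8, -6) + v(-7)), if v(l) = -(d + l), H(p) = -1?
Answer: -561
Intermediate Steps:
f(P, V) = -9 (f(P, V) = -3 - 6 = -9)
C(h, O) = 9 (C(h, O) = 2 - (-1 - 1*6) = 2 - (-1 - 6) = 2 - 1*(-7) = 2 + 7 = 9)
d = 9
v(l) = -9 - l (v(l) = -(9 + l) = -9 - l)
51*(f(8, -6) + v(-7)) = 51*(-9 + (-9 - 1*(-7))) = 51*(-9 + (-9 + 7)) = 51*(-9 - 2) = 51*(-11) = -561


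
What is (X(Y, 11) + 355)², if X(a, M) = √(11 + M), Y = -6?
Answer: (355 + √22)² ≈ 1.2938e+5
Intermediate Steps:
(X(Y, 11) + 355)² = (√(11 + 11) + 355)² = (√22 + 355)² = (355 + √22)²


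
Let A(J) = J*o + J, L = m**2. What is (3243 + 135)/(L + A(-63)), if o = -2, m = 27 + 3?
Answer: 1126/321 ≈ 3.5078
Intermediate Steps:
m = 30
L = 900 (L = 30**2 = 900)
A(J) = -J (A(J) = J*(-2) + J = -2*J + J = -J)
(3243 + 135)/(L + A(-63)) = (3243 + 135)/(900 - 1*(-63)) = 3378/(900 + 63) = 3378/963 = 3378*(1/963) = 1126/321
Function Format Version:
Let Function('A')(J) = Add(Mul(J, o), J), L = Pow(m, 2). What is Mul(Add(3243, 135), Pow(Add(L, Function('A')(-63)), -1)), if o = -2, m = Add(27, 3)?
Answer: Rational(1126, 321) ≈ 3.5078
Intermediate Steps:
m = 30
L = 900 (L = Pow(30, 2) = 900)
Function('A')(J) = Mul(-1, J) (Function('A')(J) = Add(Mul(J, -2), J) = Add(Mul(-2, J), J) = Mul(-1, J))
Mul(Add(3243, 135), Pow(Add(L, Function('A')(-63)), -1)) = Mul(Add(3243, 135), Pow(Add(900, Mul(-1, -63)), -1)) = Mul(3378, Pow(Add(900, 63), -1)) = Mul(3378, Pow(963, -1)) = Mul(3378, Rational(1, 963)) = Rational(1126, 321)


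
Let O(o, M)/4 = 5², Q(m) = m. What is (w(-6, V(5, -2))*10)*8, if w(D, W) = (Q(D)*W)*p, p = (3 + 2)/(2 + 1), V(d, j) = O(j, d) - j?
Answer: -81600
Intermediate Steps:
O(o, M) = 100 (O(o, M) = 4*5² = 4*25 = 100)
V(d, j) = 100 - j
p = 5/3 ≈ 1.6667
w(D, W) = 5*D*W/3 (w(D, W) = (D*W)*(5/3) = 5*D*W/3)
(w(-6, V(5, -2))*10)*8 = (((5/3)*(-6)*(100 - 1*(-2)))*10)*8 = (((5/3)*(-6)*(100 + 2))*10)*8 = (((5/3)*(-6)*102)*10)*8 = -1020*10*8 = -10200*8 = -81600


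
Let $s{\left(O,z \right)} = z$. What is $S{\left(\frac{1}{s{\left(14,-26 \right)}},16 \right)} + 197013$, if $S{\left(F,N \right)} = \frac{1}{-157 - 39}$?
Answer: $\frac{38614547}{196} \approx 1.9701 \cdot 10^{5}$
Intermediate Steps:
$S{\left(F,N \right)} = - \frac{1}{196}$ ($S{\left(F,N \right)} = \frac{1}{-196} = - \frac{1}{196}$)
$S{\left(\frac{1}{s{\left(14,-26 \right)}},16 \right)} + 197013 = - \frac{1}{196} + 197013 = \frac{38614547}{196}$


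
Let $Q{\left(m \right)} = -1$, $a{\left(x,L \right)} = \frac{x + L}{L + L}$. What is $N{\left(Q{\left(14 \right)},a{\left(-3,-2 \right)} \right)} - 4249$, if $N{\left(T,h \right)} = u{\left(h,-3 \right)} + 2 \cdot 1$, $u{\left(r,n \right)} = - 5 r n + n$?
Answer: $- \frac{16925}{4} \approx -4231.3$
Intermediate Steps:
$u{\left(r,n \right)} = n - 5 n r$ ($u{\left(r,n \right)} = - 5 n r + n = n - 5 n r$)
$a{\left(x,L \right)} = \frac{L + x}{2 L}$
$N{\left(T,h \right)} = -1 + 15 h$ ($N{\left(T,h \right)} = - 3 \left(1 - 5 h\right) + 2 \cdot 1 = \left(-3 + 15 h\right) + 2 = -1 + 15 h$)
$N{\left(Q{\left(14 \right)},a{\left(-3,-2 \right)} \right)} - 4249 = \left(-1 + 15 \frac{-2 - 3}{2 \left(-2\right)}\right) - 4249 = \left(-1 + 15 \cdot \frac{1}{2} \left(- \frac{1}{2}\right) \left(-5\right)\right) - 4249 = \left(-1 + 15 \cdot \frac{5}{4}\right) - 4249 = \left(-1 + \frac{75}{4}\right) - 4249 = \frac{71}{4} - 4249 = - \frac{16925}{4}$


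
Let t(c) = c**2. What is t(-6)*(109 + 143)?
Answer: 9072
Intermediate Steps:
t(-6)*(109 + 143) = (-6)**2*(109 + 143) = 36*252 = 9072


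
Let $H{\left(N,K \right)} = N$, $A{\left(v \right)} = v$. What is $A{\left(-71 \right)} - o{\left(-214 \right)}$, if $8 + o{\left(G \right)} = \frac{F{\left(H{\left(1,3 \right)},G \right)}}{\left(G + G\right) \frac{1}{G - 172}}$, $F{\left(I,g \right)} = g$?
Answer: $130$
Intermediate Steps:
$o{\left(G \right)} = -94 + \frac{G}{2}$ ($o{\left(G \right)} = -8 + \frac{G}{\left(G + G\right) \frac{1}{G - 172}} = -8 + \frac{G}{2 G \frac{1}{G - 172}} = -8 + \frac{G}{2 G \frac{1}{-172 + G}} = -8 + G \frac{-172 + G}{2 G} = -8 + \left(-86 + \frac{G}{2}\right) = -94 + \frac{G}{2}$)
$A{\left(-71 \right)} - o{\left(-214 \right)} = -71 - \left(-94 + \frac{1}{2} \left(-214\right)\right) = -71 - \left(-94 - 107\right) = -71 - -201 = -71 + 201 = 130$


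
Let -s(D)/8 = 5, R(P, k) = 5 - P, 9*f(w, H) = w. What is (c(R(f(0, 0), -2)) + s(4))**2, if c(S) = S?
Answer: 1225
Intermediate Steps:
f(w, H) = w/9
s(D) = -40 (s(D) = -8*5 = -40)
(c(R(f(0, 0), -2)) + s(4))**2 = ((5 - 0/9) - 40)**2 = ((5 - 1*0) - 40)**2 = ((5 + 0) - 40)**2 = (5 - 40)**2 = (-35)**2 = 1225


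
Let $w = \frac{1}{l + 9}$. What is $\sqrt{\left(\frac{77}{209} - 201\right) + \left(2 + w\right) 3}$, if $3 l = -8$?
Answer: $\frac{i \sqrt{70091}}{19} \approx 13.934 i$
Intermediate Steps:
$l = - \frac{8}{3}$ ($l = \frac{1}{3} \left(-8\right) = - \frac{8}{3} \approx -2.6667$)
$w = \frac{3}{19}$ ($w = \frac{1}{- \frac{8}{3} + 9} = \frac{1}{\frac{19}{3}} = \frac{3}{19} \approx 0.15789$)
$\sqrt{\left(\frac{77}{209} - 201\right) + \left(2 + w\right) 3} = \sqrt{\left(\frac{77}{209} - 201\right) + \left(2 + \frac{3}{19}\right) 3} = \sqrt{\left(77 \cdot \frac{1}{209} - 201\right) + \frac{41}{19} \cdot 3} = \sqrt{\left(\frac{7}{19} - 201\right) + \frac{123}{19}} = \sqrt{- \frac{3812}{19} + \frac{123}{19}} = \sqrt{- \frac{3689}{19}} = \frac{i \sqrt{70091}}{19}$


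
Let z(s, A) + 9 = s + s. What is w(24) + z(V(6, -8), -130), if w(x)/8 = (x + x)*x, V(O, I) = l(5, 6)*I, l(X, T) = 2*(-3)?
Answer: 9303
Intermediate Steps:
l(X, T) = -6
V(O, I) = -6*I
w(x) = 16*x² (w(x) = 8*((x + x)*x) = 8*((2*x)*x) = 8*(2*x²) = 16*x²)
z(s, A) = -9 + 2*s (z(s, A) = -9 + (s + s) = -9 + 2*s)
w(24) + z(V(6, -8), -130) = 16*24² + (-9 + 2*(-6*(-8))) = 16*576 + (-9 + 2*48) = 9216 + (-9 + 96) = 9216 + 87 = 9303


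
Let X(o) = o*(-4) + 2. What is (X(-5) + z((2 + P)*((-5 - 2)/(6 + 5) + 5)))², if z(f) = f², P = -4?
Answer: 141086884/14641 ≈ 9636.4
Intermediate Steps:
X(o) = 2 - 4*o (X(o) = -4*o + 2 = 2 - 4*o)
(X(-5) + z((2 + P)*((-5 - 2)/(6 + 5) + 5)))² = ((2 - 4*(-5)) + ((2 - 4)*((-5 - 2)/(6 + 5) + 5))²)² = ((2 + 20) + (-2*(-7/11 + 5))²)² = (22 + (-2*(-7*1/11 + 5))²)² = (22 + (-2*(-7/11 + 5))²)² = (22 + (-2*48/11)²)² = (22 + (-96/11)²)² = (22 + 9216/121)² = (11878/121)² = 141086884/14641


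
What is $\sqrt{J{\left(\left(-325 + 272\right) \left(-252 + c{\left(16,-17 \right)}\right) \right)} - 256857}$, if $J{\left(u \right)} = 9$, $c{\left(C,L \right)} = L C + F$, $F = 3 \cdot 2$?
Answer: $4 i \sqrt{16053} \approx 506.8 i$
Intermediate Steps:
$F = 6$
$c{\left(C,L \right)} = 6 + C L$ ($c{\left(C,L \right)} = L C + 6 = C L + 6 = 6 + C L$)
$\sqrt{J{\left(\left(-325 + 272\right) \left(-252 + c{\left(16,-17 \right)}\right) \right)} - 256857} = \sqrt{9 - 256857} = \sqrt{-256848} = 4 i \sqrt{16053}$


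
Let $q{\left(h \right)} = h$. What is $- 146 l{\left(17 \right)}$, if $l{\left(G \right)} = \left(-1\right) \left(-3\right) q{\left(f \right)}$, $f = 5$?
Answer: $-2190$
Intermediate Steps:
$l{\left(G \right)} = 15$ ($l{\left(G \right)} = \left(-1\right) \left(-3\right) 5 = 3 \cdot 5 = 15$)
$- 146 l{\left(17 \right)} = \left(-146\right) 15 = -2190$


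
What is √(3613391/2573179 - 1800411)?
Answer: I*√11920962334790202862/2573179 ≈ 1341.8*I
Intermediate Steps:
√(3613391/2573179 - 1800411) = √(-4632776163178/2573179) = I*√11920962334790202862/2573179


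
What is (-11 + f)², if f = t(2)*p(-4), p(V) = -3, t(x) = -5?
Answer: 16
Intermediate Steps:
f = 15 (f = -5*(-3) = 15)
(-11 + f)² = (-11 + 15)² = 4² = 16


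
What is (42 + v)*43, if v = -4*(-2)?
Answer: 2150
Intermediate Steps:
v = 8
(42 + v)*43 = (42 + 8)*43 = 50*43 = 2150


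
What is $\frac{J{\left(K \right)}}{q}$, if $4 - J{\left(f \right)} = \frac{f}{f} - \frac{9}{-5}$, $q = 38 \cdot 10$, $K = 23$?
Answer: $\frac{3}{950} \approx 0.0031579$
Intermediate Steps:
$q = 380$
$J{\left(f \right)} = \frac{6}{5}$ ($J{\left(f \right)} = 4 - \left(\frac{f}{f} - \frac{9}{-5}\right) = 4 - \left(1 - - \frac{9}{5}\right) = 4 - \left(1 + \frac{9}{5}\right) = 4 - \frac{14}{5} = \frac{6}{5}$)
$\frac{J{\left(K \right)}}{q} = \frac{6}{5 \cdot 380} = \frac{6}{5} \cdot \frac{1}{380} = \frac{3}{950}$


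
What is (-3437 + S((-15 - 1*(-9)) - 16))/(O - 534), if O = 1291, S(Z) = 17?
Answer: -3420/757 ≈ -4.5178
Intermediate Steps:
(-3437 + S((-15 - 1*(-9)) - 16))/(O - 534) = (-3437 + 17)/(1291 - 534) = -3420/757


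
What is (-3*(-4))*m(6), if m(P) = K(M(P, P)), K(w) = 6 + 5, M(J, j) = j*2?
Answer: 132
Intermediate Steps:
M(J, j) = 2*j
K(w) = 11
m(P) = 11
(-3*(-4))*m(6) = -3*(-4)*11 = 12*11 = 132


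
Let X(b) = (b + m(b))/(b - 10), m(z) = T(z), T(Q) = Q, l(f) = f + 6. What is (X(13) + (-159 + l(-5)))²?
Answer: 200704/9 ≈ 22300.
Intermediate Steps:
l(f) = 6 + f
m(z) = z
X(b) = 2*b/(-10 + b) (X(b) = (b + b)/(b - 10) = (2*b)/(-10 + b) = 2*b/(-10 + b))
(X(13) + (-159 + l(-5)))² = (2*13/(-10 + 13) + (-159 + (6 - 5)))² = (2*13/3 + (-159 + 1))² = (2*13*(⅓) - 158)² = (26/3 - 158)² = (-448/3)² = 200704/9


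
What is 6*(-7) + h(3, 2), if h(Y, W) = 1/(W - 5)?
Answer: -127/3 ≈ -42.333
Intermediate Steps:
h(Y, W) = 1/(-5 + W)
6*(-7) + h(3, 2) = 6*(-7) + 1/(-5 + 2) = -42 + 1/(-3) = -42 - ⅓ = -127/3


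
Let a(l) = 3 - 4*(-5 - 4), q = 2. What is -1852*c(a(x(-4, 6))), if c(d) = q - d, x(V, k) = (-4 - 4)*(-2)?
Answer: 68524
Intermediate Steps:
x(V, k) = 16 (x(V, k) = -8*(-2) = 16)
a(l) = 39 (a(l) = 3 - 4*(-9) = 3 + 36 = 39)
c(d) = 2 - d
-1852*c(a(x(-4, 6))) = -1852*(2 - 1*39) = -1852*(2 - 39) = -1852*(-37) = 68524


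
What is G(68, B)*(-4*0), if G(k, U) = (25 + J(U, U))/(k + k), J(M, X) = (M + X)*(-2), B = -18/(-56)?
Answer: 0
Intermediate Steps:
B = 9/28 (B = -18*(-1/56) = 9/28 ≈ 0.32143)
J(M, X) = -2*M - 2*X
G(k, U) = (25 - 4*U)/(2*k) (G(k, U) = (25 + (-2*U - 2*U))/(k + k) = (25 - 4*U)/((2*k)) = (25 - 4*U)*(1/(2*k)) = (25 - 4*U)/(2*k))
G(68, B)*(-4*0) = ((½)*(25 - 4*9/28)/68)*(-4*0) = ((½)*(1/68)*(25 - 9/7))*0 = ((½)*(1/68)*(166/7))*0 = (83/476)*0 = 0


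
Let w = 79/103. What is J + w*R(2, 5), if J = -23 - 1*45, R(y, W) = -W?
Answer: -7399/103 ≈ -71.835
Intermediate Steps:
w = 79/103 (w = 79*(1/103) = 79/103 ≈ 0.76699)
J = -68 (J = -23 - 45 = -68)
J + w*R(2, 5) = -68 + 79*(-1*5)/103 = -68 + (79/103)*(-5) = -68 - 395/103 = -7399/103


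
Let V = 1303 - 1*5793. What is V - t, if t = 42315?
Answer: -46805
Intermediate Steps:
V = -4490 (V = 1303 - 5793 = -4490)
V - t = -4490 - 1*42315 = -4490 - 42315 = -46805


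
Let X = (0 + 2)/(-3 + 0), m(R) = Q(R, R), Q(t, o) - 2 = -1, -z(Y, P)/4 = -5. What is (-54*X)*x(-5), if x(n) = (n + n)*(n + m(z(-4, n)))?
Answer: 1440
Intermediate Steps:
z(Y, P) = 20 (z(Y, P) = -4*(-5) = 20)
Q(t, o) = 1 (Q(t, o) = 2 - 1 = 1)
m(R) = 1
X = -2/3 (X = 2/(-3) = 2*(-1/3) = -2/3 ≈ -0.66667)
x(n) = 2*n*(1 + n) (x(n) = (n + n)*(n + 1) = (2*n)*(1 + n) = 2*n*(1 + n))
(-54*X)*x(-5) = (-54*(-2)/3)*(2*(-5)*(1 - 5)) = (-9*(-4))*(2*(-5)*(-4)) = 36*40 = 1440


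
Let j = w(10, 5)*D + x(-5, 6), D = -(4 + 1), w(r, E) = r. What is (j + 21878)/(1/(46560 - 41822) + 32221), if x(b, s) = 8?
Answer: 103458968/152663099 ≈ 0.67769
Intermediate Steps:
D = -5 (D = -1*5 = -5)
j = -42 (j = 10*(-5) + 8 = -50 + 8 = -42)
(j + 21878)/(1/(46560 - 41822) + 32221) = (-42 + 21878)/(1/(46560 - 41822) + 32221) = 21836/(1/4738 + 32221) = 21836/(152663099/4738) = 21836*(4738/152663099) = 103458968/152663099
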